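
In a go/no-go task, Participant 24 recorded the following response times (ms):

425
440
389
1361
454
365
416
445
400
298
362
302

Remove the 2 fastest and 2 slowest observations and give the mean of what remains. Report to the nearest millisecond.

405 ms

Sorted: 298, 302, 362, 365, 389, 400, 416, 425, 440, 445, 454, 1361
Drop lowest 2 (298, 302) and highest 2 (454, 1361)
Remaining (n=8): Σ = 3242, mean = 3242/8 = 405.250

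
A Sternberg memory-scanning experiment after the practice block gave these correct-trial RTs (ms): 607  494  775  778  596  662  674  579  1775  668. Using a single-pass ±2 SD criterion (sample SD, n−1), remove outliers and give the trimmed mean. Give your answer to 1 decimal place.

n = 10, ΣRT = 7608, M = 760.800
Σ(x−M)² = 1210053.60; s = √(1210053.60/9) = 366.675
Cutoffs: 760.800 ± 2·366.675 → [27.5, 1494.1]
Outside: 1775 → excluded.
Retained (n=9): Σ = 5833, mean = 5833/9 = 648.111

648.1 ms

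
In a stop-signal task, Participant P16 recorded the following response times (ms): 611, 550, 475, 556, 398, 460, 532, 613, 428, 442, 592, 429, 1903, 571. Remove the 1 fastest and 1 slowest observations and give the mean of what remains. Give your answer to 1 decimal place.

521.6 ms

Sorted: 398, 428, 429, 442, 460, 475, 532, 550, 556, 571, 592, 611, 613, 1903
Drop lowest 1 (398) and highest 1 (1903)
Remaining (n=12): Σ = 6259, mean = 6259/12 = 521.583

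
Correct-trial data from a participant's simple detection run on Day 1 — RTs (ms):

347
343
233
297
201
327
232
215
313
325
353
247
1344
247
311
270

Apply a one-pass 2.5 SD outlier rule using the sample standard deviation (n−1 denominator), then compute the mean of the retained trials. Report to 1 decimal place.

n = 16, ΣRT = 5605, M = 350.312
Σ(x−M)² = 1090611.44; s = √(1090611.44/15) = 269.643
Cutoffs: 350.312 ± 2.5·269.643 → [-323.8, 1024.4]
Outside: 1344 → excluded.
Retained (n=15): Σ = 4261, mean = 4261/15 = 284.067

284.1 ms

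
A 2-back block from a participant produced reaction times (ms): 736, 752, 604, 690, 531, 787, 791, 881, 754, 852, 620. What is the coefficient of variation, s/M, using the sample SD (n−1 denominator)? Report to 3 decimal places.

0.147

n = 11, Σ = 7998, M = 727.0909
Σ(x−M)² = 114834.909; s = √(114834.909/10) = 107.1611
CV = 107.1611 / 727.0909 = 0.14738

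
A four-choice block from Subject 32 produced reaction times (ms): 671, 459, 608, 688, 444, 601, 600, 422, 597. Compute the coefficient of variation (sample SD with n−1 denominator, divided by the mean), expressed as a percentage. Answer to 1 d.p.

n = 9, Σ = 5090, M = 565.5556
Σ(x−M)² = 78082.222; s = √(78082.222/8) = 98.7941
CV = 98.7941 / 565.5556 = 0.17469 = 17.469%

17.5%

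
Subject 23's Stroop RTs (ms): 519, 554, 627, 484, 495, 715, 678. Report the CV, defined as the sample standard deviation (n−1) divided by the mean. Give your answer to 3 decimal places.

n = 7, Σ = 4072, M = 581.7143
Σ(x−M)² = 50855.429; s = √(50855.429/6) = 92.0647
CV = 92.0647 / 581.7143 = 0.15826

0.158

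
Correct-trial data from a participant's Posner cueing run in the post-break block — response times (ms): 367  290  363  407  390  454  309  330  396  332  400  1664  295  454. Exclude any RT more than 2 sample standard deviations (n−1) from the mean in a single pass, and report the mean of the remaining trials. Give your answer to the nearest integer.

n = 14, ΣRT = 6451, M = 460.786
Σ(x−M)² = 1595352.36; s = √(1595352.36/13) = 350.313
Cutoffs: 460.786 ± 2·350.313 → [-239.8, 1161.4]
Outside: 1664 → excluded.
Retained (n=13): Σ = 4787, mean = 4787/13 = 368.231

368 ms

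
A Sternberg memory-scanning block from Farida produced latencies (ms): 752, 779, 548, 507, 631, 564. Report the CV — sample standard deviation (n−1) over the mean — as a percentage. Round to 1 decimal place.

17.9%

n = 6, Σ = 3781, M = 630.1667
Σ(x−M)² = 63294.833; s = √(63294.833/5) = 112.5121
CV = 112.5121 / 630.1667 = 0.17854 = 17.854%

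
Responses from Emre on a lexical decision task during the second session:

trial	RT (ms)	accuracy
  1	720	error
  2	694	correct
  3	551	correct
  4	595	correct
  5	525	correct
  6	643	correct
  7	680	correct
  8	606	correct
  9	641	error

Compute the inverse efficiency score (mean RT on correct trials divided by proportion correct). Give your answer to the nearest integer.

789 ms

Correct trials (n=7): 694, 551, 595, 525, 643, 680, 606
Mean correct RT = 4294/7 = 613.4286 ms
Proportion correct = 7/9
IES = 613.4286 / (7/9) = 788.694 ms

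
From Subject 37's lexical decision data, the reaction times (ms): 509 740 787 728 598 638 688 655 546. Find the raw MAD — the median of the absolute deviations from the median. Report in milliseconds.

Sorted: 509, 546, 598, 638, 655, 688, 728, 740, 787 → median = 655
|x − 655|: 146, 85, 132, 73, 57, 17, 33, 0, 109
Sorted deviations: 0, 17, 33, 57, 73, 85, 109, 132, 146 → MAD = 73

73 ms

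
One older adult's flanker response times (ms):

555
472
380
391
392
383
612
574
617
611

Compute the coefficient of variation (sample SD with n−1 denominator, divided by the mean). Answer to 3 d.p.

0.211

n = 10, Σ = 4987, M = 498.7000
Σ(x−M)² = 99456.100; s = √(99456.100/9) = 105.1222
CV = 105.1222 / 498.7000 = 0.21079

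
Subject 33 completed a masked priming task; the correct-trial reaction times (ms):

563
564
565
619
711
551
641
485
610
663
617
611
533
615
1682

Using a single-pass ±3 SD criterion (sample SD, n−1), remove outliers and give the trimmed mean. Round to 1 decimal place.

n = 15, ΣRT = 10030, M = 668.667
Σ(x−M)² = 1143069.33; s = √(1143069.33/14) = 285.741
Cutoffs: 668.667 ± 3·285.741 → [-188.6, 1525.9]
Outside: 1682 → excluded.
Retained (n=14): Σ = 8348, mean = 8348/14 = 596.286

596.3 ms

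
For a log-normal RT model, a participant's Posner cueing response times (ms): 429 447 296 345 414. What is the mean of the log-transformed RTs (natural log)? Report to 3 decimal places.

5.945

ln(RT): 6.0615, 6.1026, 5.6904, 5.8435, 6.0259
Σ ln(RT) = 29.7238
Mean = 29.7238/5 = 5.94476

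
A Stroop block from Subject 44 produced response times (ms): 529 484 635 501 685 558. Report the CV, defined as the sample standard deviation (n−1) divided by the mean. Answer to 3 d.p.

n = 6, Σ = 3392, M = 565.3333
Σ(x−M)² = 31301.333; s = √(31301.333/5) = 79.1218
CV = 79.1218 / 565.3333 = 0.13996

0.140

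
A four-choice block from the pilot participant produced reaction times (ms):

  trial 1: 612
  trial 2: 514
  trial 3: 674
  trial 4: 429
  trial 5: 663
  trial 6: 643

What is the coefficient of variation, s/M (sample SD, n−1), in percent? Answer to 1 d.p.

16.5%

n = 6, Σ = 3535, M = 589.1667
Σ(x−M)² = 47370.833; s = √(47370.833/5) = 97.3353
CV = 97.3353 / 589.1667 = 0.16521 = 16.521%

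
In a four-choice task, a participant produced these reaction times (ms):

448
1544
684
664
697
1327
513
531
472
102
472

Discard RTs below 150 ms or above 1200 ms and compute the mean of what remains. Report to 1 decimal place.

Excluded: 102, 1327, 1544
Retained (n=8): Σ = 4481
Mean = 4481/8 = 560.1250

560.1 ms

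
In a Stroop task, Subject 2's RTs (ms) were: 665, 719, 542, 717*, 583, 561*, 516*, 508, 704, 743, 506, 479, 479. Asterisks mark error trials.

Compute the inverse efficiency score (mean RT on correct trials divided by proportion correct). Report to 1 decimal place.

770.6 ms

Correct trials (n=10): 665, 719, 542, 583, 508, 704, 743, 506, 479, 479
Mean correct RT = 5928/10 = 592.8000 ms
Proportion correct = 10/13
IES = 592.8000 / (10/13) = 770.640 ms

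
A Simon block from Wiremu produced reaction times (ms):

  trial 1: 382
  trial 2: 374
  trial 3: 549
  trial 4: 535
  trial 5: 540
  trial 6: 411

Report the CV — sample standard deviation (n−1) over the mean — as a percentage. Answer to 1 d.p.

18.2%

n = 6, Σ = 2791, M = 465.1667
Σ(x−M)² = 35666.833; s = √(35666.833/5) = 84.4593
CV = 84.4593 / 465.1667 = 0.18157 = 18.157%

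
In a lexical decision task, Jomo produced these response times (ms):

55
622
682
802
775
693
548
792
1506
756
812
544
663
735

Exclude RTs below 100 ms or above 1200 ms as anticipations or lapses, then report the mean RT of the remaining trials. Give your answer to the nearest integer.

702 ms

Excluded: 55, 1506
Retained (n=12): Σ = 8424
Mean = 8424/12 = 702.0000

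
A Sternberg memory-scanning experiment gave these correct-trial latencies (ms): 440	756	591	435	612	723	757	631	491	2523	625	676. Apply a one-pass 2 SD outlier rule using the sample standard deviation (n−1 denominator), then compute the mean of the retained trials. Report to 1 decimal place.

612.5 ms

n = 12, ΣRT = 9260, M = 771.667
Σ(x−M)² = 3480702.67; s = √(3480702.67/11) = 562.519
Cutoffs: 771.667 ± 2·562.519 → [-353.4, 1896.7]
Outside: 2523 → excluded.
Retained (n=11): Σ = 6737, mean = 6737/11 = 612.455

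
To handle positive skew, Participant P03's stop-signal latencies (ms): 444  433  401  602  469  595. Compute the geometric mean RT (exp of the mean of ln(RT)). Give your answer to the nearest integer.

ln(RT): 6.0958, 6.0707, 5.9940, 6.4003, 6.1506, 6.3886
Mean ln(RT) = 37.0999/6 = 6.18332
Geometric mean = exp(6.18332) = 484.60 ms

485 ms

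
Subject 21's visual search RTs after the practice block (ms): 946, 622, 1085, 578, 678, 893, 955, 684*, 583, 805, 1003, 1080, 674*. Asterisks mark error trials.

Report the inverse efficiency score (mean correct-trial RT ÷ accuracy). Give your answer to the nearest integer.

Correct trials (n=11): 946, 622, 1085, 578, 678, 893, 955, 583, 805, 1003, 1080
Mean correct RT = 9228/11 = 838.9091 ms
Proportion correct = 11/13
IES = 838.9091 / (11/13) = 991.438 ms

991 ms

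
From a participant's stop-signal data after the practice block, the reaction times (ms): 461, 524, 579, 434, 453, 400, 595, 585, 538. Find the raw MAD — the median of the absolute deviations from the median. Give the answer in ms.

Sorted: 400, 434, 453, 461, 524, 538, 579, 585, 595 → median = 524
|x − 524|: 63, 0, 55, 90, 71, 124, 71, 61, 14
Sorted deviations: 0, 14, 55, 61, 63, 71, 71, 90, 124 → MAD = 63

63 ms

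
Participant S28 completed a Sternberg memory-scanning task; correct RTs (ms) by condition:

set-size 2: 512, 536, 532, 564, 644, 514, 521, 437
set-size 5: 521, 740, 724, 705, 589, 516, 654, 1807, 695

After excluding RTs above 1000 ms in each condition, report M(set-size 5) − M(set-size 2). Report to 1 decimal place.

110.5 ms

set-size 5: exclude 1807
M(set-size 2) = 4260/8 = 532.500
M(set-size 5) = 5144/8 = 643.000
Difference = 643.000 − 532.500 = 110.500 ms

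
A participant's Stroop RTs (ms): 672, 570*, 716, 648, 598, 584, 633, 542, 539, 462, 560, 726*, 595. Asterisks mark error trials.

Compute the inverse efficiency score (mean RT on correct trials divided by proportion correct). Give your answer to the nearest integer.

Correct trials (n=11): 672, 716, 648, 598, 584, 633, 542, 539, 462, 560, 595
Mean correct RT = 6549/11 = 595.3636 ms
Proportion correct = 11/13
IES = 595.3636 / (11/13) = 703.612 ms

704 ms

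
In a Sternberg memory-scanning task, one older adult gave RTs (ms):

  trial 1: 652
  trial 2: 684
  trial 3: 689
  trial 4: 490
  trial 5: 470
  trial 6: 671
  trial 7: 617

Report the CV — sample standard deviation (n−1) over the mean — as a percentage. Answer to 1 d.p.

n = 7, Σ = 4273, M = 610.4286
Σ(x−M)² = 51249.714; s = √(51249.714/6) = 92.4209
CV = 92.4209 / 610.4286 = 0.15140 = 15.140%

15.1%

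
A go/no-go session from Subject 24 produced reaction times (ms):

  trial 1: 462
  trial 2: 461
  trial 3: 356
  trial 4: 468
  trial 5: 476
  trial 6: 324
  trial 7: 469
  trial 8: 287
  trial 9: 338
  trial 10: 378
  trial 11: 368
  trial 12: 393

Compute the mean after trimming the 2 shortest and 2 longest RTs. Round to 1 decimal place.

403.0 ms

Sorted: 287, 324, 338, 356, 368, 378, 393, 461, 462, 468, 469, 476
Drop lowest 2 (287, 324) and highest 2 (469, 476)
Remaining (n=8): Σ = 3224, mean = 3224/8 = 403.000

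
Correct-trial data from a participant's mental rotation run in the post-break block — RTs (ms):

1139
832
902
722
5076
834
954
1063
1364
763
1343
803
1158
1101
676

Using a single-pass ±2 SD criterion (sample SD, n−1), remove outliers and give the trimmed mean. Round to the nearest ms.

975 ms

n = 15, ΣRT = 18730, M = 1248.667
Σ(x−M)² = 16339587.33; s = √(16339587.33/14) = 1080.330
Cutoffs: 1248.667 ± 2·1080.330 → [-912.0, 3409.3]
Outside: 5076 → excluded.
Retained (n=14): Σ = 13654, mean = 13654/14 = 975.286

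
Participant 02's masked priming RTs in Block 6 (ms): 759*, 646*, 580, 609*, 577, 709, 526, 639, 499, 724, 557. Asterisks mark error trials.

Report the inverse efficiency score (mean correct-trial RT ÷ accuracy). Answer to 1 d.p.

Correct trials (n=8): 580, 577, 709, 526, 639, 499, 724, 557
Mean correct RT = 4811/8 = 601.3750 ms
Proportion correct = 8/11
IES = 601.3750 / (8/11) = 826.891 ms

826.9 ms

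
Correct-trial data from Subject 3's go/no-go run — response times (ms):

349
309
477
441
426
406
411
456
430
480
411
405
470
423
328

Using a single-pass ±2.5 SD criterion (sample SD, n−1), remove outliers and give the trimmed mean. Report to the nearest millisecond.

n = 15, ΣRT = 6222, M = 414.800
Σ(x−M)² = 37234.40; s = √(37234.40/14) = 51.571
Cutoffs: 414.800 ± 2.5·51.571 → [285.9, 543.7]
No RTs fall outside the cutoffs; all 15 retained. Mean = 6222/15 = 414.800

415 ms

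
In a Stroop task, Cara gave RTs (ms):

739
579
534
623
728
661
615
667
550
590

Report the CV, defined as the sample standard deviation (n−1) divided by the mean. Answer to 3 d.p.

0.111

n = 10, Σ = 6286, M = 628.6000
Σ(x−M)² = 43886.400; s = √(43886.400/9) = 69.8303
CV = 69.8303 / 628.6000 = 0.11109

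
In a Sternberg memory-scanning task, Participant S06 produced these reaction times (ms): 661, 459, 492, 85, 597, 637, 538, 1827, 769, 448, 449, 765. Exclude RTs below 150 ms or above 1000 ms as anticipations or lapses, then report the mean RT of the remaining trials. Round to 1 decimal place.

581.5 ms

Excluded: 85, 1827
Retained (n=10): Σ = 5815
Mean = 5815/10 = 581.5000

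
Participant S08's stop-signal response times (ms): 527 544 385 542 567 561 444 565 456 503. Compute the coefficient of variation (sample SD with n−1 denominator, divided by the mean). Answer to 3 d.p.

0.121

n = 10, Σ = 5094, M = 509.4000
Σ(x−M)² = 34286.400; s = √(34286.400/9) = 61.7220
CV = 61.7220 / 509.4000 = 0.12117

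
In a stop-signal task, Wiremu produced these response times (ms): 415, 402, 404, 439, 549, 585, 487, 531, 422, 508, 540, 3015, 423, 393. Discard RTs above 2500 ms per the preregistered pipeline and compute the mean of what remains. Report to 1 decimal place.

469.1 ms

Excluded: 3015
Retained (n=13): Σ = 6098
Mean = 6098/13 = 469.0769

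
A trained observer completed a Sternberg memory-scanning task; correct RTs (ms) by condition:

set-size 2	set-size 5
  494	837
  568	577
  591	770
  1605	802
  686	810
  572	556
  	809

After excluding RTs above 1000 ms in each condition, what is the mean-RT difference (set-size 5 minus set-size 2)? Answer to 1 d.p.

155.1 ms

set-size 2: exclude 1605
M(set-size 2) = 2911/5 = 582.200
M(set-size 5) = 5161/7 = 737.286
Difference = 737.286 − 582.200 = 155.086 ms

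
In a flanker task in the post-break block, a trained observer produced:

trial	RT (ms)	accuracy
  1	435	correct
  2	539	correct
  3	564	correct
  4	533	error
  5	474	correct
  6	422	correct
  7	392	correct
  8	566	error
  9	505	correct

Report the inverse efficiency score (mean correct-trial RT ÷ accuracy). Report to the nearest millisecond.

Correct trials (n=7): 435, 539, 564, 474, 422, 392, 505
Mean correct RT = 3331/7 = 475.8571 ms
Proportion correct = 7/9
IES = 475.8571 / (7/9) = 611.816 ms

612 ms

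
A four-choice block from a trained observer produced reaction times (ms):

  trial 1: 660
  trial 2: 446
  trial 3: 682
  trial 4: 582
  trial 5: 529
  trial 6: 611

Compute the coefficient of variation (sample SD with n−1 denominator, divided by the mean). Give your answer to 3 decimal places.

0.149

n = 6, Σ = 3510, M = 585.0000
Σ(x−M)² = 38176.000; s = √(38176.000/5) = 87.3796
CV = 87.3796 / 585.0000 = 0.14937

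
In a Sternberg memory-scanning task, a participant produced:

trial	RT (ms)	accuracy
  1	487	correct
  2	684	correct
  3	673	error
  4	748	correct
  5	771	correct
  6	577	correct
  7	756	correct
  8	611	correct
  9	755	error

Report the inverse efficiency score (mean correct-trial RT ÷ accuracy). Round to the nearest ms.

Correct trials (n=7): 487, 684, 748, 771, 577, 756, 611
Mean correct RT = 4634/7 = 662.0000 ms
Proportion correct = 7/9
IES = 662.0000 / (7/9) = 851.143 ms

851 ms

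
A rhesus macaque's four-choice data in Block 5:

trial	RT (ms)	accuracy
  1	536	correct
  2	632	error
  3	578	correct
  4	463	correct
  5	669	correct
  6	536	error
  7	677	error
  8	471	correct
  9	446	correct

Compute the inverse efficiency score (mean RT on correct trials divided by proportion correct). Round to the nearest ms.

Correct trials (n=6): 536, 578, 463, 669, 471, 446
Mean correct RT = 3163/6 = 527.1667 ms
Proportion correct = 6/9
IES = 527.1667 / (6/9) = 790.750 ms

791 ms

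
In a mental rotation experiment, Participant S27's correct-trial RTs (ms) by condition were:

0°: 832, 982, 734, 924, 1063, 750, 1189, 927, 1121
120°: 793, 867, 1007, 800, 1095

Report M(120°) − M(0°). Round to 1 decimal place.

M(0°) = 8522/9 = 946.889
M(120°) = 4562/5 = 912.400
Difference = 912.400 − 946.889 = -34.489 ms

-34.5 ms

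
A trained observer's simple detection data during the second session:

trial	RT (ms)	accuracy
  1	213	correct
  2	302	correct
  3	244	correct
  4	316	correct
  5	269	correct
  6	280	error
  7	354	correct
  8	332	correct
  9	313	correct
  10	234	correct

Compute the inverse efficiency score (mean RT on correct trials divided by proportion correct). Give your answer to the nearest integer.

Correct trials (n=9): 213, 302, 244, 316, 269, 354, 332, 313, 234
Mean correct RT = 2577/9 = 286.3333 ms
Proportion correct = 9/10
IES = 286.3333 / (9/10) = 318.148 ms

318 ms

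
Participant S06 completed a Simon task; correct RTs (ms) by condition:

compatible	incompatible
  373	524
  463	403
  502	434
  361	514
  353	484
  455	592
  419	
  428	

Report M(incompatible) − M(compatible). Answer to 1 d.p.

M(compatible) = 3354/8 = 419.250
M(incompatible) = 2951/6 = 491.833
Difference = 491.833 − 419.250 = 72.583 ms

72.6 ms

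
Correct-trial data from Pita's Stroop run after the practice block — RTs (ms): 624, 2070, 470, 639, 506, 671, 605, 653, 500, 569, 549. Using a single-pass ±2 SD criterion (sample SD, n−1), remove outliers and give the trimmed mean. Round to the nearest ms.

579 ms

n = 11, ΣRT = 7856, M = 714.182
Σ(x−M)² = 2066757.64; s = √(2066757.64/10) = 454.616
Cutoffs: 714.182 ± 2·454.616 → [-195.1, 1623.4]
Outside: 2070 → excluded.
Retained (n=10): Σ = 5786, mean = 5786/10 = 578.600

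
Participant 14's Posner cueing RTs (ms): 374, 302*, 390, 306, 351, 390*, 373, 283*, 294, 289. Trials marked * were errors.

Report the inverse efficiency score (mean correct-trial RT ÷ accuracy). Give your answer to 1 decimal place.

485.1 ms

Correct trials (n=7): 374, 390, 306, 351, 373, 294, 289
Mean correct RT = 2377/7 = 339.5714 ms
Proportion correct = 7/10
IES = 339.5714 / (7/10) = 485.102 ms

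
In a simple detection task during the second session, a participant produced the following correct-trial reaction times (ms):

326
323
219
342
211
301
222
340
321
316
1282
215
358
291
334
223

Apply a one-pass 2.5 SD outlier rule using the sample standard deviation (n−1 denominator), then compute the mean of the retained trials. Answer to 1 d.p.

n = 16, ΣRT = 5624, M = 351.500
Σ(x−M)² = 965476.00; s = √(965476.00/15) = 253.703
Cutoffs: 351.500 ± 2.5·253.703 → [-282.8, 985.8]
Outside: 1282 → excluded.
Retained (n=15): Σ = 4342, mean = 4342/15 = 289.467

289.5 ms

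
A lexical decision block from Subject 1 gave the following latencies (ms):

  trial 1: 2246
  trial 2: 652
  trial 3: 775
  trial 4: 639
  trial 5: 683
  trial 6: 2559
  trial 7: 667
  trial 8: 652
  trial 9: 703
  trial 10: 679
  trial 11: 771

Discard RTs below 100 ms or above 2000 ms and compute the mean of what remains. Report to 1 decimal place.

Excluded: 2246, 2559
Retained (n=9): Σ = 6221
Mean = 6221/9 = 691.2222

691.2 ms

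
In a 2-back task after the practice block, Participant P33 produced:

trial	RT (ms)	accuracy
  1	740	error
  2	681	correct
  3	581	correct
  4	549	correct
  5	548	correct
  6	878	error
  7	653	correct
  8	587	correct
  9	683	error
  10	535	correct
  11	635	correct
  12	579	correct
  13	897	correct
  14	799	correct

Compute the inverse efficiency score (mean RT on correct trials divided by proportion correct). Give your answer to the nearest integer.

815 ms

Correct trials (n=11): 681, 581, 549, 548, 653, 587, 535, 635, 579, 897, 799
Mean correct RT = 7044/11 = 640.3636 ms
Proportion correct = 11/14
IES = 640.3636 / (11/14) = 815.008 ms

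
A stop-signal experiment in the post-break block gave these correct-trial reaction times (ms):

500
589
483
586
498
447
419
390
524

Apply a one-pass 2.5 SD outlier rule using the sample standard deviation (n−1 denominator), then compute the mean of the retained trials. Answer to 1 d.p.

n = 9, ΣRT = 4436, M = 492.889
Σ(x−M)² = 37200.89; s = √(37200.89/8) = 68.192
Cutoffs: 492.889 ± 2.5·68.192 → [322.4, 663.4]
No RTs fall outside the cutoffs; all 9 retained. Mean = 4436/9 = 492.889

492.9 ms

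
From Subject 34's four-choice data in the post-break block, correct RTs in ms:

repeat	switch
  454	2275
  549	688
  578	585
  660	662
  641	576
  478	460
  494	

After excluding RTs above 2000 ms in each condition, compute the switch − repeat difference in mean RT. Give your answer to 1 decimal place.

43.6 ms

switch: exclude 2275
M(repeat) = 3854/7 = 550.571
M(switch) = 2971/5 = 594.200
Difference = 594.200 − 550.571 = 43.629 ms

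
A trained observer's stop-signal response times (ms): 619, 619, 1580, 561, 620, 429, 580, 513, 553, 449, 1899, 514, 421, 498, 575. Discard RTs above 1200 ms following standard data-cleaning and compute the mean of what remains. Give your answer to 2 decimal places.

534.69 ms

Excluded: 1580, 1899
Retained (n=13): Σ = 6951
Mean = 6951/13 = 534.6923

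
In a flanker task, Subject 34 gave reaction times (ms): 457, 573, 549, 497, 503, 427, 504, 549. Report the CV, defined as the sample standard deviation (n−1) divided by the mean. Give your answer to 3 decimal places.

0.097

n = 8, Σ = 4059, M = 507.3750
Σ(x−M)² = 16907.875; s = √(16907.875/7) = 49.1468
CV = 49.1468 / 507.3750 = 0.09686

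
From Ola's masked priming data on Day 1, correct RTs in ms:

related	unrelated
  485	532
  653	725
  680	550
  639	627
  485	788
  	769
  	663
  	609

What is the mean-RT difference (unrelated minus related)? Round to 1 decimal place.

69.5 ms

M(related) = 2942/5 = 588.400
M(unrelated) = 5263/8 = 657.875
Difference = 657.875 − 588.400 = 69.475 ms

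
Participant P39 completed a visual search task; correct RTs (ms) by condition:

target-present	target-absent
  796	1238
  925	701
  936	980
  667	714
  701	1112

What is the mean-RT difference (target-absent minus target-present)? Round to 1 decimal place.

M(target-present) = 4025/5 = 805.000
M(target-absent) = 4745/5 = 949.000
Difference = 949.000 − 805.000 = 144.000 ms

144.0 ms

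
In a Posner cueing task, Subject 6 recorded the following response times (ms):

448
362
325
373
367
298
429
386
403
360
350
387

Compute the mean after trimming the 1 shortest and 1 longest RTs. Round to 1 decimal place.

374.2 ms

Sorted: 298, 325, 350, 360, 362, 367, 373, 386, 387, 403, 429, 448
Drop lowest 1 (298) and highest 1 (448)
Remaining (n=10): Σ = 3742, mean = 3742/10 = 374.200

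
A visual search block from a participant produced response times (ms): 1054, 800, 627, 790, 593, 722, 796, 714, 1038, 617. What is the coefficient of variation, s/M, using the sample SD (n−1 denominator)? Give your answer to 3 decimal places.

0.208

n = 10, Σ = 7751, M = 775.1000
Σ(x−M)² = 234822.900; s = √(234822.900/9) = 161.5284
CV = 161.5284 / 775.1000 = 0.20840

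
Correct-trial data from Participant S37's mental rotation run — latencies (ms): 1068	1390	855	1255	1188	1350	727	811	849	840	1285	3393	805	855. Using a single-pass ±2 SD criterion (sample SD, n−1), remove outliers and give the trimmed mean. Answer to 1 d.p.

1021.4 ms

n = 14, ΣRT = 16671, M = 1190.786
Σ(x−M)² = 5916404.36; s = √(5916404.36/13) = 674.617
Cutoffs: 1190.786 ± 2·674.617 → [-158.4, 2540.0]
Outside: 3393 → excluded.
Retained (n=13): Σ = 13278, mean = 13278/13 = 1021.385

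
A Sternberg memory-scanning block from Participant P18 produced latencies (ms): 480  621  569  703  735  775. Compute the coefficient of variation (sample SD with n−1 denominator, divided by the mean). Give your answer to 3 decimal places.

0.172

n = 6, Σ = 3883, M = 647.1667
Σ(x−M)² = 61912.833; s = √(61912.833/5) = 111.2770
CV = 111.2770 / 647.1667 = 0.17194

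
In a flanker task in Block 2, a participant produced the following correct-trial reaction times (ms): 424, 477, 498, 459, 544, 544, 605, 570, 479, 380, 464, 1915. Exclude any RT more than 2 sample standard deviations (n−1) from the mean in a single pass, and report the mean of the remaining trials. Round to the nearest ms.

495 ms

n = 12, ΣRT = 7359, M = 613.250
Σ(x−M)² = 1892242.25; s = √(1892242.25/11) = 414.755
Cutoffs: 613.250 ± 2·414.755 → [-216.3, 1442.8]
Outside: 1915 → excluded.
Retained (n=11): Σ = 5444, mean = 5444/11 = 494.909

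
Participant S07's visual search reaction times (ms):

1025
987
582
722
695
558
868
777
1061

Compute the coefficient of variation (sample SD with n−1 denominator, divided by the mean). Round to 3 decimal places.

n = 9, Σ = 7275, M = 808.3333
Σ(x−M)² = 281440.000; s = √(281440.000/8) = 187.5633
CV = 187.5633 / 808.3333 = 0.23204

0.232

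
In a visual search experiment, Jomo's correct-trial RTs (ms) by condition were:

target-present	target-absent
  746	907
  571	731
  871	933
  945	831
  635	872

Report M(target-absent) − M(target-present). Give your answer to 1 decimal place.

M(target-present) = 3768/5 = 753.600
M(target-absent) = 4274/5 = 854.800
Difference = 854.800 − 753.600 = 101.200 ms

101.2 ms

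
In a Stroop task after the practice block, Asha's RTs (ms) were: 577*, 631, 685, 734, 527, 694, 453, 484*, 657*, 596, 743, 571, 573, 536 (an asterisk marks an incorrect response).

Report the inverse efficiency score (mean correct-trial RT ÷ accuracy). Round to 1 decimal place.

780.2 ms

Correct trials (n=11): 631, 685, 734, 527, 694, 453, 596, 743, 571, 573, 536
Mean correct RT = 6743/11 = 613.0000 ms
Proportion correct = 11/14
IES = 613.0000 / (11/14) = 780.182 ms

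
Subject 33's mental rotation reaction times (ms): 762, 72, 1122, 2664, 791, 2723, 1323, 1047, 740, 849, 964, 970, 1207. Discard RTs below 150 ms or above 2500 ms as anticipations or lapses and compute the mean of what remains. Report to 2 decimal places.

Excluded: 72, 2664, 2723
Retained (n=10): Σ = 9775
Mean = 9775/10 = 977.5000

977.50 ms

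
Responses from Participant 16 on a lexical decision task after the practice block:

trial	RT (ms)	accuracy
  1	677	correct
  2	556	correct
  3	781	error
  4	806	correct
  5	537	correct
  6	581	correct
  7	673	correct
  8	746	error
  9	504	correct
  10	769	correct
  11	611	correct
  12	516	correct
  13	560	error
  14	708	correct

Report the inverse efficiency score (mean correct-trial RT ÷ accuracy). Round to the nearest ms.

803 ms

Correct trials (n=11): 677, 556, 806, 537, 581, 673, 504, 769, 611, 516, 708
Mean correct RT = 6938/11 = 630.7273 ms
Proportion correct = 11/14
IES = 630.7273 / (11/14) = 802.744 ms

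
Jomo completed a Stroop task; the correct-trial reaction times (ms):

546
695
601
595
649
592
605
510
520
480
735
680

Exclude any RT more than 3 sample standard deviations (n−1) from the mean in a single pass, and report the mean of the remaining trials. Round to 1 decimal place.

n = 12, ΣRT = 7208, M = 600.667
Σ(x−M)² = 67976.67; s = √(67976.67/11) = 78.611
Cutoffs: 600.667 ± 3·78.611 → [364.8, 836.5]
No RTs fall outside the cutoffs; all 12 retained. Mean = 7208/12 = 600.667

600.7 ms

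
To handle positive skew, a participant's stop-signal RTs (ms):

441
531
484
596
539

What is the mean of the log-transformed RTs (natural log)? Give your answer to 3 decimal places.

ln(RT): 6.0890, 6.2748, 6.1821, 6.3902, 6.2897
Σ ln(RT) = 31.2258
Mean = 31.2258/5 = 6.24517

6.245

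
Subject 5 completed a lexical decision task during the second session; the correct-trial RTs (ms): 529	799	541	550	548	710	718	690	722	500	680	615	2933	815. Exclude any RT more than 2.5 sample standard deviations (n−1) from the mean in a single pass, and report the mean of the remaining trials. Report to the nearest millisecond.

647 ms

n = 14, ΣRT = 11350, M = 810.714
Σ(x−M)² = 4986466.86; s = √(4986466.86/13) = 619.334
Cutoffs: 810.714 ± 2.5·619.334 → [-737.6, 2359.0]
Outside: 2933 → excluded.
Retained (n=13): Σ = 8417, mean = 8417/13 = 647.462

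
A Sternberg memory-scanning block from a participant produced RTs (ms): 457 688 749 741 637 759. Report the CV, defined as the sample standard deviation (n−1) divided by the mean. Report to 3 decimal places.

n = 6, Σ = 4031, M = 671.8333
Σ(x−M)² = 65964.833; s = √(65964.833/5) = 114.8606
CV = 114.8606 / 671.8333 = 0.17097

0.171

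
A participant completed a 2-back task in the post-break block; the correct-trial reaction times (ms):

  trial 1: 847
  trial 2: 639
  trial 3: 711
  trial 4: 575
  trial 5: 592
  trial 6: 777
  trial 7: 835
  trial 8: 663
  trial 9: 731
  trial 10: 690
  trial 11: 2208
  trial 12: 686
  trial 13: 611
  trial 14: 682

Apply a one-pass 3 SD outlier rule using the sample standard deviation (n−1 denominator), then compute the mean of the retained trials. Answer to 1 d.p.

695.3 ms

n = 14, ΣRT = 11247, M = 803.357
Σ(x−M)² = 2212271.21; s = √(2212271.21/13) = 412.522
Cutoffs: 803.357 ± 3·412.522 → [-434.2, 2040.9]
Outside: 2208 → excluded.
Retained (n=13): Σ = 9039, mean = 9039/13 = 695.308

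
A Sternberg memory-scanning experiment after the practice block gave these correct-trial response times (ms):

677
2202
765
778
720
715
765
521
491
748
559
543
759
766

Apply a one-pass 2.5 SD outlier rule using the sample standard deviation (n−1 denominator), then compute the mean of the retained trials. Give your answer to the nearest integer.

677 ms

n = 14, ΣRT = 11009, M = 786.357
Σ(x−M)² = 2297679.21; s = √(2297679.21/13) = 420.410
Cutoffs: 786.357 ± 2.5·420.410 → [-264.7, 1837.4]
Outside: 2202 → excluded.
Retained (n=13): Σ = 8807, mean = 8807/13 = 677.462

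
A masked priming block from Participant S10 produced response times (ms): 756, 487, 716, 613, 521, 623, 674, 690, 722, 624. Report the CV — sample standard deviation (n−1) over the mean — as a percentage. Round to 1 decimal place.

n = 10, Σ = 6426, M = 642.6000
Σ(x−M)² = 68388.400; s = √(68388.400/9) = 87.1706
CV = 87.1706 / 642.6000 = 0.13565 = 13.565%

13.6%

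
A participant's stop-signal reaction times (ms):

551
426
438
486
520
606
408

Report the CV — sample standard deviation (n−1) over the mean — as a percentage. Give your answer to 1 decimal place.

n = 7, Σ = 3435, M = 490.7143
Σ(x−M)² = 31613.429; s = √(31613.429/6) = 72.5872
CV = 72.5872 / 490.7143 = 0.14792 = 14.792%

14.8%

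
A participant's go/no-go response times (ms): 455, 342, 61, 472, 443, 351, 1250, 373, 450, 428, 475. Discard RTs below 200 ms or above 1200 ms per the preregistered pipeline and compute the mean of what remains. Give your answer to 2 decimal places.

Excluded: 61, 1250
Retained (n=9): Σ = 3789
Mean = 3789/9 = 421.0000

421.00 ms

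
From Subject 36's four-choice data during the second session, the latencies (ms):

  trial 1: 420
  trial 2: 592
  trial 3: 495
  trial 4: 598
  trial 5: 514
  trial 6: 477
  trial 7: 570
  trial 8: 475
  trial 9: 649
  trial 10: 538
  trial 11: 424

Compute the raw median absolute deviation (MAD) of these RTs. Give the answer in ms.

56 ms

Sorted: 420, 424, 475, 477, 495, 514, 538, 570, 592, 598, 649 → median = 514
|x − 514|: 94, 78, 19, 84, 0, 37, 56, 39, 135, 24, 90
Sorted deviations: 0, 19, 24, 37, 39, 56, 78, 84, 90, 94, 135 → MAD = 56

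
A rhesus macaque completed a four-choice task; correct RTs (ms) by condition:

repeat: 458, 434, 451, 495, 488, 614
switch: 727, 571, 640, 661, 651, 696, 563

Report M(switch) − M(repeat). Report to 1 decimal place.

M(repeat) = 2940/6 = 490.000
M(switch) = 4509/7 = 644.143
Difference = 644.143 − 490.000 = 154.143 ms

154.1 ms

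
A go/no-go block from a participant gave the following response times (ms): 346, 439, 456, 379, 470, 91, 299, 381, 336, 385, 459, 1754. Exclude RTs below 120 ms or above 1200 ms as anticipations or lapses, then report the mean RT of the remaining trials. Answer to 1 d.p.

395.0 ms

Excluded: 91, 1754
Retained (n=10): Σ = 3950
Mean = 3950/10 = 395.0000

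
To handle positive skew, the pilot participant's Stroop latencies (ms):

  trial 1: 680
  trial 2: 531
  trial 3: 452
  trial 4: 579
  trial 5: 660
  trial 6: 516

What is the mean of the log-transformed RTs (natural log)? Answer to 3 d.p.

ln(RT): 6.5221, 6.2748, 6.1137, 6.3613, 6.4922, 6.2461
Σ ln(RT) = 38.0102
Mean = 38.0102/6 = 6.33503

6.335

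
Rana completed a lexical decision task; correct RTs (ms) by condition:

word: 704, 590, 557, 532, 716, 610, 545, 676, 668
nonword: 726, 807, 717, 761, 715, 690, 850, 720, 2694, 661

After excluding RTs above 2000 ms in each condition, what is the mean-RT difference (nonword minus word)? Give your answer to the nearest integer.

nonword: exclude 2694
M(word) = 5598/9 = 622.000
M(nonword) = 6647/9 = 738.556
Difference = 738.556 − 622.000 = 116.556 ms

117 ms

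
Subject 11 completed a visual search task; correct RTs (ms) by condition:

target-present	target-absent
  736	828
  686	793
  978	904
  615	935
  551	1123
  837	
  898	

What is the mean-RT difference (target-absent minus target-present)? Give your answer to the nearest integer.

M(target-present) = 5301/7 = 757.286
M(target-absent) = 4583/5 = 916.600
Difference = 916.600 − 757.286 = 159.314 ms

159 ms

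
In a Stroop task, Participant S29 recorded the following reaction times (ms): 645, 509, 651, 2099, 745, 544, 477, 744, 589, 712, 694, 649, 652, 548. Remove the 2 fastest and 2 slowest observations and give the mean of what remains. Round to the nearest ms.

Sorted: 477, 509, 544, 548, 589, 645, 649, 651, 652, 694, 712, 744, 745, 2099
Drop lowest 2 (477, 509) and highest 2 (745, 2099)
Remaining (n=10): Σ = 6428, mean = 6428/10 = 642.800

643 ms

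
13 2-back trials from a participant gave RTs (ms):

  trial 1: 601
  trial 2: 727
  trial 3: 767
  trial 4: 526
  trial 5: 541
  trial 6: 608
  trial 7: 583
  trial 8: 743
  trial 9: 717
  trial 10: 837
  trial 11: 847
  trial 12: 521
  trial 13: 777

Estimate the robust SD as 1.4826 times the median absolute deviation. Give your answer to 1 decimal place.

Sorted: 521, 526, 541, 583, 601, 608, 717, 727, 743, 767, 777, 837, 847 → median = 717
|x − 717| sorted: 0, 10, 26, 50, 60, 109, 116, 120, 130, 134, 176, 191, 196 → MAD = 116
Robust SD ≈ 1.4826 × 116 = 171.982

172.0 ms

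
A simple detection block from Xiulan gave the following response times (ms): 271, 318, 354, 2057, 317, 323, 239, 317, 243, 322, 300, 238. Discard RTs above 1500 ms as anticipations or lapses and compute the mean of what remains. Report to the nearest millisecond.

Excluded: 2057
Retained (n=11): Σ = 3242
Mean = 3242/11 = 294.7273

295 ms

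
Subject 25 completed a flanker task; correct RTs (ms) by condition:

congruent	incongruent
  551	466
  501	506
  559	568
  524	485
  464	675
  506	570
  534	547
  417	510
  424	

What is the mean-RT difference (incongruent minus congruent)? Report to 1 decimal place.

43.1 ms

M(congruent) = 4480/9 = 497.778
M(incongruent) = 4327/8 = 540.875
Difference = 540.875 − 497.778 = 43.097 ms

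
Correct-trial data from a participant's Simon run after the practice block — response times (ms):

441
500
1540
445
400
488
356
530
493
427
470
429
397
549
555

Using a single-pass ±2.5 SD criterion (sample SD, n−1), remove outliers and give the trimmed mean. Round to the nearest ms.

n = 15, ΣRT = 8020, M = 534.667
Σ(x−M)² = 1129213.33; s = √(1129213.33/14) = 284.004
Cutoffs: 534.667 ± 2.5·284.004 → [-175.3, 1244.7]
Outside: 1540 → excluded.
Retained (n=14): Σ = 6480, mean = 6480/14 = 462.857

463 ms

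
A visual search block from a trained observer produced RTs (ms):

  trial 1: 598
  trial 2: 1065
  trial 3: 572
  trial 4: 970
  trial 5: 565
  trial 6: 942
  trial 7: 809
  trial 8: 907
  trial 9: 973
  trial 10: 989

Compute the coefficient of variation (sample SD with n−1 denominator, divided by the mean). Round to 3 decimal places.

0.228

n = 10, Σ = 8390, M = 839.0000
Σ(x−M)² = 329272.000; s = √(329272.000/9) = 191.2741
CV = 191.2741 / 839.0000 = 0.22798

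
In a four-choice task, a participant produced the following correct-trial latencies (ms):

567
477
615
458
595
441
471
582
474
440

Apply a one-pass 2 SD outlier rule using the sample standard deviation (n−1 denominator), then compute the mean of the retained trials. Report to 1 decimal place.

512.0 ms

n = 10, ΣRT = 5120, M = 512.000
Σ(x−M)² = 42914.00; s = √(42914.00/9) = 69.052
Cutoffs: 512.000 ± 2·69.052 → [373.9, 650.1]
No RTs fall outside the cutoffs; all 10 retained. Mean = 5120/10 = 512.000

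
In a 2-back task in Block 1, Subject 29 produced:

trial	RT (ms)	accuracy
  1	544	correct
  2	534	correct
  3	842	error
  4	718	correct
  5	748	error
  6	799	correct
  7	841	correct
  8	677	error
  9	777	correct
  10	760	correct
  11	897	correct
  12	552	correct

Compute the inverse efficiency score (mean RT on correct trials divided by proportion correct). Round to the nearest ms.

951 ms

Correct trials (n=9): 544, 534, 718, 799, 841, 777, 760, 897, 552
Mean correct RT = 6422/9 = 713.5556 ms
Proportion correct = 9/12
IES = 713.5556 / (9/12) = 951.407 ms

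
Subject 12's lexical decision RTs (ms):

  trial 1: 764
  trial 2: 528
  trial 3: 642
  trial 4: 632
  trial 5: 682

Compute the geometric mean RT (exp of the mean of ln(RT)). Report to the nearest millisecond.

ln(RT): 6.6386, 6.2691, 6.4646, 6.4489, 6.5250
Mean ln(RT) = 32.3462/5 = 6.46923
Geometric mean = exp(6.46923) = 644.99 ms

645 ms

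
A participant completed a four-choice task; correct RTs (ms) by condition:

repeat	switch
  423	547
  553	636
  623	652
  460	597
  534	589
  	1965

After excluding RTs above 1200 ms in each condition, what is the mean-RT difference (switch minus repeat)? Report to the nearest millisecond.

86 ms

switch: exclude 1965
M(repeat) = 2593/5 = 518.600
M(switch) = 3021/5 = 604.200
Difference = 604.200 − 518.600 = 85.600 ms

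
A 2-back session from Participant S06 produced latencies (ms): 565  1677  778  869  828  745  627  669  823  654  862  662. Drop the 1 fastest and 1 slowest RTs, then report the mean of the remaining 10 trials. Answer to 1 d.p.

751.7 ms

Sorted: 565, 627, 654, 662, 669, 745, 778, 823, 828, 862, 869, 1677
Drop lowest 1 (565) and highest 1 (1677)
Remaining (n=10): Σ = 7517, mean = 7517/10 = 751.700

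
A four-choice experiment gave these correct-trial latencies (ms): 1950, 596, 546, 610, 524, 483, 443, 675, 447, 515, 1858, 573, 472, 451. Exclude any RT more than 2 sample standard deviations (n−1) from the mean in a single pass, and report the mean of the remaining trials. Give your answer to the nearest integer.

528 ms

n = 14, ΣRT = 10143, M = 724.500
Σ(x−M)² = 3310779.50; s = √(3310779.50/13) = 504.654
Cutoffs: 724.500 ± 2·504.654 → [-284.8, 1733.8]
Outside: 1858, 1950 → excluded.
Retained (n=12): Σ = 6335, mean = 6335/12 = 527.917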